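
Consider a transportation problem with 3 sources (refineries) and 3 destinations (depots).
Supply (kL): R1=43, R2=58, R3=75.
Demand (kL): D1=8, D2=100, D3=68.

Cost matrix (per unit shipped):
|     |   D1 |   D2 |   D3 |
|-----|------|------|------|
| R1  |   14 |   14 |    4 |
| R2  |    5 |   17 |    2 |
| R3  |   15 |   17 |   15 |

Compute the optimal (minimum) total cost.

1837

A cheapest plan:
  R1 to D2: 25 kL
  R1 to D3: 18 kL
  R2 to D1: 8 kL
  R2 to D3: 50 kL
  R3 to D2: 75 kL
Total cost = 1837.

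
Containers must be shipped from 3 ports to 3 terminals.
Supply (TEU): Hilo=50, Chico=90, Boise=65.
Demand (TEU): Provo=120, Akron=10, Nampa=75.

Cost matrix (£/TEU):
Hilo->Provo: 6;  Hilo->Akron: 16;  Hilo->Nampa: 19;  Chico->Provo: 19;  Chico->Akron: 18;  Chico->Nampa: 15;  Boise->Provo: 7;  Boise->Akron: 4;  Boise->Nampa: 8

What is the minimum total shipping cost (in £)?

2135

Optimal allocation:
  Hilo->Provo: 50 × £6 = £300
  Chico->Provo: 15 × £19 = £285
  Chico->Nampa: 75 × £15 = £1125
  Boise->Provo: 55 × £7 = £385
  Boise->Akron: 10 × £4 = £40
Total = 300 + 285 + 1125 + 385 + 40 = £2135.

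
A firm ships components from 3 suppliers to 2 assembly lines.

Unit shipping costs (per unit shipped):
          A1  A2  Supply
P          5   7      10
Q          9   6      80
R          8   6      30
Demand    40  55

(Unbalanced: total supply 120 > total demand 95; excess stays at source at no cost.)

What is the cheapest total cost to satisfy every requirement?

An optimal shipping plan:
  P->A1: 10 × 5 = 50
  Q->A2: 55 × 6 = 330
  R->A1: 30 × 8 = 240
Total = 50 + 330 + 240 = 620.

620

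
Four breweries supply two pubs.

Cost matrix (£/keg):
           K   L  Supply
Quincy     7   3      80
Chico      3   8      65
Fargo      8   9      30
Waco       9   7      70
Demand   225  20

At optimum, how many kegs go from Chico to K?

65

The minimum-cost plan:
  Quincy to K: 60 kegs
  Quincy to L: 20 kegs
  Chico to K: 65 kegs
  Fargo to K: 30 kegs
  Waco to K: 70 kegs
Total cost = £1545.
So Chico→K carries 65 kegs.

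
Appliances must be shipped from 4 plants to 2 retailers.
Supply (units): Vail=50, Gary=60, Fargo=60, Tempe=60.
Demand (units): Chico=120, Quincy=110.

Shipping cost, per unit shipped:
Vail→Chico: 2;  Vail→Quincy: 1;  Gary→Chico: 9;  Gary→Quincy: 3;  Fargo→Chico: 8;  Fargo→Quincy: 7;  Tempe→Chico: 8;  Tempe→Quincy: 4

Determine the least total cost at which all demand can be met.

A cheapest plan:
  Vail to Chico: 50 × 2 = 100
  Gary to Quincy: 60 × 3 = 180
  Fargo to Chico: 60 × 8 = 480
  Tempe to Chico: 10 × 8 = 80
  Tempe to Quincy: 50 × 4 = 200
Total = 100 + 180 + 480 + 80 + 200 = 1040.

1040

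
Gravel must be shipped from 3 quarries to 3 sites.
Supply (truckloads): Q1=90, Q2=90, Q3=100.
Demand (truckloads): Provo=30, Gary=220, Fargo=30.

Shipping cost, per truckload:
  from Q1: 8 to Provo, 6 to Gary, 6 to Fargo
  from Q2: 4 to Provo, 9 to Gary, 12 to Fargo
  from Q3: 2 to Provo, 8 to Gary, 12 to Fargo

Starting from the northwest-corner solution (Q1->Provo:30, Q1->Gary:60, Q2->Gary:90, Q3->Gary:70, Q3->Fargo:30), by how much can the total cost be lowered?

Current plan cost = 30·8 + 60·6 + 90·9 + 70·8 + 30·12 = 2330.
Optimal plan:
  Q1–Gary: 60 truckloads
  Q1–Fargo: 30 truckloads
  Q2–Gary: 90 truckloads
  Q3–Provo: 30 truckloads
  Q3–Gary: 70 truckloads
Optimal cost = 1970.
Saving = 2330 − 1970 = 360.

360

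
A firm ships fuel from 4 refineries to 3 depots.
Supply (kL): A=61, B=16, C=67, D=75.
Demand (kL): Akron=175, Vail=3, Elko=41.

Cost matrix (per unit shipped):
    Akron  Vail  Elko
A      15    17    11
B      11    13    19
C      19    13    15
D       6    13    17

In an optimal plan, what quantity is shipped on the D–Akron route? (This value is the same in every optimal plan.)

75

The minimum-cost plan:
  A->Akron: 20 × 15 = 300
  A->Elko: 41 × 11 = 451
  B->Akron: 16 × 11 = 176
  C->Akron: 64 × 19 = 1216
  C->Vail: 3 × 13 = 39
  D->Akron: 75 × 6 = 450
Total cost = 2632.
So D→Akron carries 75 kL.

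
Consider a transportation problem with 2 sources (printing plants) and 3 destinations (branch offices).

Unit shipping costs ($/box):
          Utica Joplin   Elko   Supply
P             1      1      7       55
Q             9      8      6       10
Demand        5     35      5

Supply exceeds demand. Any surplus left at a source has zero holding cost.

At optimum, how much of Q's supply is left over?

Minimum-cost shipments:
  P–Utica: 5 boxes
  P–Joplin: 35 boxes
  Q–Elko: 5 boxes
Total cost = $70.
Q ships 5 of its 10, leaving 5.

5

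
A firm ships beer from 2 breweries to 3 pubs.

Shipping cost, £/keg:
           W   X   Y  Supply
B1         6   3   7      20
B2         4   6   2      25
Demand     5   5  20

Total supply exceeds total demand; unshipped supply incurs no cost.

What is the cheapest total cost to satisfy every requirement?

A cheapest plan:
  B1→X: 5 × £3 = £15
  B2→W: 5 × £4 = £20
  B2→Y: 20 × £2 = £40
Total = 15 + 20 + 40 = £75.

75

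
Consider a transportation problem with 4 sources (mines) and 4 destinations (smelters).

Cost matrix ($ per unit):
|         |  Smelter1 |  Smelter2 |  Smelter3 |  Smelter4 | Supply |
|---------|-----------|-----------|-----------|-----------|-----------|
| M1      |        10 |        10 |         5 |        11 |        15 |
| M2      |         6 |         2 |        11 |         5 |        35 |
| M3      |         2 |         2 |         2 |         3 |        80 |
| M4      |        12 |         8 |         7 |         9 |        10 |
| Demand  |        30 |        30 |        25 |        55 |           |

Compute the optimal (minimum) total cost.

440

An optimal shipping plan:
  M1->Smelter3: 15 × $5 = $75
  M2->Smelter2: 30 × $2 = $60
  M2->Smelter4: 5 × $5 = $25
  M3->Smelter1: 30 × $2 = $60
  M3->Smelter4: 50 × $3 = $150
  M4->Smelter3: 10 × $7 = $70
Total = 75 + 60 + 25 + 60 + 150 + 70 = $440.
(Supply check: M1 ships 15; M2 ships 35; M3 ships 80; M4 ships 10.)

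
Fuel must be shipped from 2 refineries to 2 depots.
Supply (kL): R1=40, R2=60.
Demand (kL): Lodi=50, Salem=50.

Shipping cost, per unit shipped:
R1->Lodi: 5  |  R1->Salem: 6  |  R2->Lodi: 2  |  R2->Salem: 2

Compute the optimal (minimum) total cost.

320

An optimal shipping plan:
  R1→Lodi: 40 × 5 = 200
  R2→Lodi: 10 × 2 = 20
  R2→Salem: 50 × 2 = 100
Total = 200 + 20 + 100 = 320.
(Supply check: R1 ships 40; R2 ships 60.)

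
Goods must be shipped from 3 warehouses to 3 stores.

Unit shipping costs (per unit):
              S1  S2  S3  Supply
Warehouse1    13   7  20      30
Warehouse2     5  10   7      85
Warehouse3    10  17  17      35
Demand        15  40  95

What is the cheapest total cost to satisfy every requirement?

1295

Optimal allocation:
  Warehouse1–S2: 30 × 7 = 210
  Warehouse2–S3: 85 × 7 = 595
  Warehouse3–S1: 15 × 10 = 150
  Warehouse3–S2: 10 × 17 = 170
  Warehouse3–S3: 10 × 17 = 170
Total = 210 + 595 + 150 + 170 + 170 = 1295.
(Supply check: Warehouse1 ships 30; Warehouse2 ships 85; Warehouse3 ships 35.)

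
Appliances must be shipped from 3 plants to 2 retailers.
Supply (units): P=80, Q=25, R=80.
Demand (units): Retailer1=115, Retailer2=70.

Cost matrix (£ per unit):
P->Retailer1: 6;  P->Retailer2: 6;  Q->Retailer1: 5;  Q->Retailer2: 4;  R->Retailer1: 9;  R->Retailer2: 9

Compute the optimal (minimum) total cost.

Optimal allocation:
  P→Retailer1: 35 units
  P→Retailer2: 45 units
  Q→Retailer2: 25 units
  R→Retailer1: 80 units
Total cost = £1300.

1300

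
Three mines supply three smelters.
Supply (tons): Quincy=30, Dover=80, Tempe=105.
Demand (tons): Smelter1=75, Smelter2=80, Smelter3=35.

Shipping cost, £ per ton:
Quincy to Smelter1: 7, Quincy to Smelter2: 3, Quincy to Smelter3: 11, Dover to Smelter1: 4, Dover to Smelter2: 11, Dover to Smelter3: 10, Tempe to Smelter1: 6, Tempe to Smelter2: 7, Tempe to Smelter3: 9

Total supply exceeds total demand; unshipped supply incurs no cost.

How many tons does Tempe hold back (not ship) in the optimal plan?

20

Minimum-cost shipments:
  Quincy to Smelter2: 30 × £3 = £90
  Dover to Smelter1: 75 × £4 = £300
  Tempe to Smelter2: 50 × £7 = £350
  Tempe to Smelter3: 35 × £9 = £315
Total cost = £1055.
Tempe ships 85 of its 105, leaving 20.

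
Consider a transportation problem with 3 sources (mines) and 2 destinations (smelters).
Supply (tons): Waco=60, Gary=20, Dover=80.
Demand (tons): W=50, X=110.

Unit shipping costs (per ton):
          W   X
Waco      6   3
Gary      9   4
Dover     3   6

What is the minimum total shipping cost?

590

A cheapest plan:
  Waco->X: 60 tons
  Gary->X: 20 tons
  Dover->W: 50 tons
  Dover->X: 30 tons
Total cost = 590.
(Supply check: Waco ships 60; Gary ships 20; Dover ships 80.)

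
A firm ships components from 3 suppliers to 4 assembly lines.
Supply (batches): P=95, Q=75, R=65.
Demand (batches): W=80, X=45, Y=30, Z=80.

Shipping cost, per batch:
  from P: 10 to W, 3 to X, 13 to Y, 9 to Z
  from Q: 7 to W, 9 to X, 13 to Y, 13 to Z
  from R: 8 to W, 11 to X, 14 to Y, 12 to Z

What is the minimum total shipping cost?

One minimum-cost allocation:
  P to X: 45 batches
  P to Z: 50 batches
  Q to W: 45 batches
  Q to Y: 30 batches
  R to W: 35 batches
  R to Z: 30 batches
Total cost = 1930.

1930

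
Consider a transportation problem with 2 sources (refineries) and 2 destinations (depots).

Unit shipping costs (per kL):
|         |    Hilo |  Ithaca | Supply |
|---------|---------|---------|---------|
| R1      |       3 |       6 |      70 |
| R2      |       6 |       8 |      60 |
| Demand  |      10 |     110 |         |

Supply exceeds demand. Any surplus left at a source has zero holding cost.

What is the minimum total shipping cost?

790

A cheapest plan:
  R1→Hilo: 10 × 3 = 30
  R1→Ithaca: 60 × 6 = 360
  R2→Ithaca: 50 × 8 = 400
Total = 30 + 360 + 400 = 790.
(Supply check: R1 ships 70; R2 ships 50.)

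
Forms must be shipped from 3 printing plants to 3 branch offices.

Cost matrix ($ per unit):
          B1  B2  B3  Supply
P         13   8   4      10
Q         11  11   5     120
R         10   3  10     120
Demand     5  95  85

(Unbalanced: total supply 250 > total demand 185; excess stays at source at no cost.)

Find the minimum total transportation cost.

One minimum-cost allocation:
  P->B3: 10 × $4 = $40
  Q->B3: 75 × $5 = $375
  R->B1: 5 × $10 = $50
  R->B2: 95 × $3 = $285
Total = 40 + 375 + 50 + 285 = $750.

750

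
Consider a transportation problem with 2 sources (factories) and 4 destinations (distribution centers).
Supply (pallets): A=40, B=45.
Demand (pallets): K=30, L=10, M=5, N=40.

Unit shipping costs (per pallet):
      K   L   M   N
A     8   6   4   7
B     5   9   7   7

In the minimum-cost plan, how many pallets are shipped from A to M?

The minimum-cost plan:
  A→L: 10 × 6 = 60
  A→M: 5 × 4 = 20
  A→N: 25 × 7 = 175
  B→K: 30 × 5 = 150
  B→N: 15 × 7 = 105
Total cost = 510.
So A→M carries 5 pallets.

5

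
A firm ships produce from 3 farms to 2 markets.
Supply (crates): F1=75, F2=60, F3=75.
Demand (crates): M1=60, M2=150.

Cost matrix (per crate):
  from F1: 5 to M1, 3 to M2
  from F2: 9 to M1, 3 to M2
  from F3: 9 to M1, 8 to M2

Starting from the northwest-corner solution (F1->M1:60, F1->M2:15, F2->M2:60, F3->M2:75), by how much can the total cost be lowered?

Current plan cost = 60·5 + 15·3 + 60·3 + 75·8 = 1125.
Optimal plan:
  F1->M2: 75 crates
  F2->M2: 60 crates
  F3->M1: 60 crates
  F3->M2: 15 crates
Optimal cost = 1065.
Saving = 1125 − 1065 = 60.

60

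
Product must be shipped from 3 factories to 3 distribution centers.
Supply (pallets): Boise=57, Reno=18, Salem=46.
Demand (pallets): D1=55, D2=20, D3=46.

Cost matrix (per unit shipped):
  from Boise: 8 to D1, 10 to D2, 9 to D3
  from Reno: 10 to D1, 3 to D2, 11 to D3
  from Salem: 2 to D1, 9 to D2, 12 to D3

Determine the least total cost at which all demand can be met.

652

Optimal allocation:
  Boise–D1: 9 × 8 = 72
  Boise–D2: 2 × 10 = 20
  Boise–D3: 46 × 9 = 414
  Reno–D2: 18 × 3 = 54
  Salem–D1: 46 × 2 = 92
Total = 72 + 20 + 414 + 54 + 92 = 652.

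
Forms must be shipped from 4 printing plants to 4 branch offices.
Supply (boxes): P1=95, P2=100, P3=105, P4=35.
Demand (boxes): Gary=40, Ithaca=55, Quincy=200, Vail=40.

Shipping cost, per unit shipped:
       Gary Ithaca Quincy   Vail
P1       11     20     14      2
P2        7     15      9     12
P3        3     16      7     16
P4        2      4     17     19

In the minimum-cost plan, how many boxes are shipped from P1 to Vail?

Optimal shipments:
  P1–Ithaca: 20 × 20 = 400
  P1–Quincy: 35 × 14 = 490
  P1–Vail: 40 × 2 = 80
  P2–Quincy: 100 × 9 = 900
  P3–Gary: 40 × 3 = 120
  P3–Quincy: 65 × 7 = 455
  P4–Ithaca: 35 × 4 = 140
Total cost = 2585.
So P1→Vail carries 40 boxes.

40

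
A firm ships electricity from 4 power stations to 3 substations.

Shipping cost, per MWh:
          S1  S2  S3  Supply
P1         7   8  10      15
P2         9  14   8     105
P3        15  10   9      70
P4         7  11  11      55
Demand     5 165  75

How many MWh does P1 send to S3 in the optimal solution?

0

The minimum-cost plan:
  P1 to S2: 15 × 8 = 120
  P2 to S1: 5 × 9 = 45
  P2 to S2: 25 × 14 = 350
  P2 to S3: 75 × 8 = 600
  P3 to S2: 70 × 10 = 700
  P4 to S2: 55 × 11 = 605
Total cost = 2420.
The route P1→S3 is not used.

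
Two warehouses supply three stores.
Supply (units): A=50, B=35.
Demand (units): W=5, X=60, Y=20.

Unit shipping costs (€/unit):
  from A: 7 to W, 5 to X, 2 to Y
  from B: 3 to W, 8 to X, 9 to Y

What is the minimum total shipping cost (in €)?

Optimal allocation:
  A to X: 30 × €5 = €150
  A to Y: 20 × €2 = €40
  B to W: 5 × €3 = €15
  B to X: 30 × €8 = €240
Total = 150 + 40 + 15 + 240 = €445.
(Supply check: A ships 50; B ships 35.)

445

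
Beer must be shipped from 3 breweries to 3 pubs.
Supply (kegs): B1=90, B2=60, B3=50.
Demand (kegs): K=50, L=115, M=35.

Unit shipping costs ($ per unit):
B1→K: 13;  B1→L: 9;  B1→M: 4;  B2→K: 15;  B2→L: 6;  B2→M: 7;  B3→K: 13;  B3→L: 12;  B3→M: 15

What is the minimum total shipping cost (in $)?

1645

Optimal allocation:
  B1->L: 55 × $9 = $495
  B1->M: 35 × $4 = $140
  B2->L: 60 × $6 = $360
  B3->K: 50 × $13 = $650
Total = 495 + 140 + 360 + 650 = $1645.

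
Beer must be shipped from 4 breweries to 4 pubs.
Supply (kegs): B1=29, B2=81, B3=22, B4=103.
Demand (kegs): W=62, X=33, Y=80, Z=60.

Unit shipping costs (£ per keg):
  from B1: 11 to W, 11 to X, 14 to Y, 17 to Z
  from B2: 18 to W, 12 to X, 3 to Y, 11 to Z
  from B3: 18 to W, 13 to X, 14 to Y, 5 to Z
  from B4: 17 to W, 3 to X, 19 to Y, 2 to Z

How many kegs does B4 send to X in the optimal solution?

The minimum-cost plan:
  B1–W: 29 × £11 = £319
  B2–W: 1 × £18 = £18
  B2–Y: 80 × £3 = £240
  B3–W: 22 × £18 = £396
  B4–W: 10 × £17 = £170
  B4–X: 33 × £3 = £99
  B4–Z: 60 × £2 = £120
Total cost = £1362.
So B4→X carries 33 kegs.

33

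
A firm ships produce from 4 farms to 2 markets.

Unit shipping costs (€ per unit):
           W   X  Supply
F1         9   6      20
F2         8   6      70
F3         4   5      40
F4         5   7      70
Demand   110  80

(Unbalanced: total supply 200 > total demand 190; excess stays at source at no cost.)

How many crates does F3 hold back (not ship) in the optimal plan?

0

Minimum-cost shipments:
  F1→X: 10 × €6 = €60
  F2→X: 70 × €6 = €420
  F3→W: 40 × €4 = €160
  F4→W: 70 × €5 = €350
Total cost = €990.
F3 ships 40 of its 40, leaving 0.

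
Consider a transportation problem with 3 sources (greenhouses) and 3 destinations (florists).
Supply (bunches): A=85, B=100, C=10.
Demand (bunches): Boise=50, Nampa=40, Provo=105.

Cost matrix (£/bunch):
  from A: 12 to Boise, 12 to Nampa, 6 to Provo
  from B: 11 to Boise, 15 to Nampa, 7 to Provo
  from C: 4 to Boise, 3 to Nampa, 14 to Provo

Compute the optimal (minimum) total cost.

1620

Optimal allocation:
  A→Nampa: 30 × £12 = £360
  A→Provo: 55 × £6 = £330
  B→Boise: 50 × £11 = £550
  B→Provo: 50 × £7 = £350
  C→Nampa: 10 × £3 = £30
Total = 360 + 330 + 550 + 350 + 30 = £1620.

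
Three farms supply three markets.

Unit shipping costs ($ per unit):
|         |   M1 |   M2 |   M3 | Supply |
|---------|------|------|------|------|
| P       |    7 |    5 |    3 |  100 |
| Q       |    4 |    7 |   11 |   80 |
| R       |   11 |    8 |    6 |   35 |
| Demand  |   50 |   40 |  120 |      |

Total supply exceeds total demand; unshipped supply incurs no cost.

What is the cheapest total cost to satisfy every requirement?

An optimal shipping plan:
  P to M2: 10 × $5 = $50
  P to M3: 90 × $3 = $270
  Q to M1: 50 × $4 = $200
  Q to M2: 30 × $7 = $210
  R to M3: 30 × $6 = $180
Total = 50 + 270 + 200 + 210 + 180 = $910.

910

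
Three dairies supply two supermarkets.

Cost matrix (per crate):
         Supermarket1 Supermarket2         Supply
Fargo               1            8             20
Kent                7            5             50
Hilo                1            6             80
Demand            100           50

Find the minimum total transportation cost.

350

Optimal allocation:
  Fargo→Supermarket1: 20 × 1 = 20
  Kent→Supermarket2: 50 × 5 = 250
  Hilo→Supermarket1: 80 × 1 = 80
Total = 20 + 250 + 80 = 350.
(Supply check: Fargo ships 20; Kent ships 50; Hilo ships 80.)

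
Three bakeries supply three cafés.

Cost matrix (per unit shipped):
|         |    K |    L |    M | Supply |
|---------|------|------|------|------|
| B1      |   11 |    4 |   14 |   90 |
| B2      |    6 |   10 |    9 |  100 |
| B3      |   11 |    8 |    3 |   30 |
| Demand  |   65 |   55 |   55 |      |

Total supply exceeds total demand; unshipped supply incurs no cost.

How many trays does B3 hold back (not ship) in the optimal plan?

0

An optimal plan:
  B1 to L: 55 × 4 = 220
  B2 to K: 65 × 6 = 390
  B2 to M: 25 × 9 = 225
  B3 to M: 30 × 3 = 90
Total cost = 925.
B3 ships 30 of its 30, leaving 0.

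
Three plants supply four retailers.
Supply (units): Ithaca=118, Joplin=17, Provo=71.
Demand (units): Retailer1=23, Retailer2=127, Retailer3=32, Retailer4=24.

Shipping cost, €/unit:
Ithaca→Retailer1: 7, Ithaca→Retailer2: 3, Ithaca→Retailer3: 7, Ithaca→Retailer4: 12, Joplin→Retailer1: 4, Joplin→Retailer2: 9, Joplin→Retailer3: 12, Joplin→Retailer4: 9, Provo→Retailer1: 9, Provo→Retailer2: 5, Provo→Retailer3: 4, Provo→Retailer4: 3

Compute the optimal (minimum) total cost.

721

An optimal shipping plan:
  Ithaca→Retailer2: 118 × €3 = €354
  Joplin→Retailer1: 17 × €4 = €68
  Provo→Retailer1: 6 × €9 = €54
  Provo→Retailer2: 9 × €5 = €45
  Provo→Retailer3: 32 × €4 = €128
  Provo→Retailer4: 24 × €3 = €72
Total = 354 + 68 + 54 + 45 + 128 + 72 = €721.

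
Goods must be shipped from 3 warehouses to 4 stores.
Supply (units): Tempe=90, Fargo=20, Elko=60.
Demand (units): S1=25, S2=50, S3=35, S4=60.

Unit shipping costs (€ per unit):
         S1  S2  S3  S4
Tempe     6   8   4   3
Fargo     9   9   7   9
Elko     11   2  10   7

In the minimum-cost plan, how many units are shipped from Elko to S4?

Solving gives:
  Tempe→S1: 5 × €6 = €30
  Tempe→S3: 35 × €4 = €140
  Tempe→S4: 50 × €3 = €150
  Fargo→S1: 20 × €9 = €180
  Elko→S2: 50 × €2 = €100
  Elko→S4: 10 × €7 = €70
Total cost = €670.
So Elko→S4 carries 10 units.

10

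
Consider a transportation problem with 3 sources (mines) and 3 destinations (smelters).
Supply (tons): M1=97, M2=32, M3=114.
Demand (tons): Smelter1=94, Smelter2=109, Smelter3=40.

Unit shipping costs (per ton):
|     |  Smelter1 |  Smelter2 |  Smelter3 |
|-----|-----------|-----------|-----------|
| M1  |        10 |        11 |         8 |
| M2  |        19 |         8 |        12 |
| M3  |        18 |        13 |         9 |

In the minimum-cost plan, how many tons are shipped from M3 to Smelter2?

74

The minimum-cost plan:
  M1→Smelter1: 94 × 10 = 940
  M1→Smelter2: 3 × 11 = 33
  M2→Smelter2: 32 × 8 = 256
  M3→Smelter2: 74 × 13 = 962
  M3→Smelter3: 40 × 9 = 360
Total cost = 2551.
So M3→Smelter2 carries 74 tons.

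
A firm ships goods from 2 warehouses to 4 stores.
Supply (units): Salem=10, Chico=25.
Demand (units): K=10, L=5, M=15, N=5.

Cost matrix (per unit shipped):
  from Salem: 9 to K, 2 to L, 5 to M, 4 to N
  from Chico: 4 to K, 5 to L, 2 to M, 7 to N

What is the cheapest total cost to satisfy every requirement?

One minimum-cost allocation:
  Salem->L: 5 × 2 = 10
  Salem->N: 5 × 4 = 20
  Chico->K: 10 × 4 = 40
  Chico->M: 15 × 2 = 30
Total = 10 + 20 + 40 + 30 = 100.

100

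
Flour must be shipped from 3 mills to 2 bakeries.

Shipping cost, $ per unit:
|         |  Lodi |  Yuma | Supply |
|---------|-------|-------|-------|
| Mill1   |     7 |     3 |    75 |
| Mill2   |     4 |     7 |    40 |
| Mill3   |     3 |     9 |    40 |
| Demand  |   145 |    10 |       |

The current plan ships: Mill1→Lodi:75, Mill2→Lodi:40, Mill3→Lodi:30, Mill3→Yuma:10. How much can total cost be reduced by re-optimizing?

Current plan cost = 75·7 + 40·4 + 30·3 + 10·9 = $865.
Optimal plan:
  Mill1->Lodi: 65 sacks
  Mill1->Yuma: 10 sacks
  Mill2->Lodi: 40 sacks
  Mill3->Lodi: 40 sacks
Optimal cost = $765.
Saving = 865 − 765 = $100.

100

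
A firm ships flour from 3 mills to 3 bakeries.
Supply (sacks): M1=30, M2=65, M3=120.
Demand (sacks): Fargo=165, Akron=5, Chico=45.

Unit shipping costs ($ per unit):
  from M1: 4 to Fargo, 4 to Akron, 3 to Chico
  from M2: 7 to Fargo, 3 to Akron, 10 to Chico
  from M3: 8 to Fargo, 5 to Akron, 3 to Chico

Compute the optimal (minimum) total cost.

Optimal allocation:
  M1–Fargo: 30 × $4 = $120
  M2–Fargo: 60 × $7 = $420
  M2–Akron: 5 × $3 = $15
  M3–Fargo: 75 × $8 = $600
  M3–Chico: 45 × $3 = $135
Total = 120 + 420 + 15 + 600 + 135 = $1290.

1290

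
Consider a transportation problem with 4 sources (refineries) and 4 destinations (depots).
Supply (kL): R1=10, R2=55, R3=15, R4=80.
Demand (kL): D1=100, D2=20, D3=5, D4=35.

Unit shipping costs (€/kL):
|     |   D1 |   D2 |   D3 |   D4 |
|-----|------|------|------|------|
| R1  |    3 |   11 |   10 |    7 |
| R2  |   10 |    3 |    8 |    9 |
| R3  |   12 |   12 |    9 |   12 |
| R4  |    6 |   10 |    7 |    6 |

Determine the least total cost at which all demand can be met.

Optimal allocation:
  R1->D1: 10 kL
  R2->D2: 20 kL
  R2->D4: 35 kL
  R3->D1: 10 kL
  R3->D3: 5 kL
  R4->D1: 80 kL
Total cost = €1050.

1050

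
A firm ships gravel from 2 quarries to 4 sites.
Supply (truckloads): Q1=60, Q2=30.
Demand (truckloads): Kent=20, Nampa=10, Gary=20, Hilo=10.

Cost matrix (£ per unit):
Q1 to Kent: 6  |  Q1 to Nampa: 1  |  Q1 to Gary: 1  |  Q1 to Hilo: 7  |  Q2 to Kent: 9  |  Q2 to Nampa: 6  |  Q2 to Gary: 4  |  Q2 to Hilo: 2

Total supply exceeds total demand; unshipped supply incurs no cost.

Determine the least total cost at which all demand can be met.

170

One minimum-cost allocation:
  Q1->Kent: 20 × £6 = £120
  Q1->Nampa: 10 × £1 = £10
  Q1->Gary: 20 × £1 = £20
  Q2->Hilo: 10 × £2 = £20
Total = 120 + 10 + 20 + 20 = £170.
(Supply check: Q1 ships 50; Q2 ships 10.)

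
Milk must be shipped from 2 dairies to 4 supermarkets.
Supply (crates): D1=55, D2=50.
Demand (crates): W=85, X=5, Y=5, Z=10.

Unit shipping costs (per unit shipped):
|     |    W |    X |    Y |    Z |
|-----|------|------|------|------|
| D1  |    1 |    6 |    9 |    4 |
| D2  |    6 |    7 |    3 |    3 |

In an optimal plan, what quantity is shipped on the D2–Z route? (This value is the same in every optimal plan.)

10

Solving gives:
  D1->W: 55 × 1 = 55
  D2->W: 30 × 6 = 180
  D2->X: 5 × 7 = 35
  D2->Y: 5 × 3 = 15
  D2->Z: 10 × 3 = 30
Total cost = 315.
So D2→Z carries 10 crates.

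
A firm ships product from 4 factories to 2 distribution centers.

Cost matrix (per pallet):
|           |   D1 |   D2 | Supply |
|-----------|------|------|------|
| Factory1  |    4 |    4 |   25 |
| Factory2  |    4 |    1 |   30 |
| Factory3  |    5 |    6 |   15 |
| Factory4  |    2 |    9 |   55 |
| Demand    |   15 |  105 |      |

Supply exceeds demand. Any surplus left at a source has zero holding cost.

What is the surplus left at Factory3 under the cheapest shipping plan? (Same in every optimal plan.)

0

An optimal plan:
  Factory1 to D2: 25 pallets
  Factory2 to D2: 30 pallets
  Factory3 to D2: 15 pallets
  Factory4 to D1: 15 pallets
  Factory4 to D2: 35 pallets
Total cost = 565.
Factory3 ships 15 of its 15, leaving 0.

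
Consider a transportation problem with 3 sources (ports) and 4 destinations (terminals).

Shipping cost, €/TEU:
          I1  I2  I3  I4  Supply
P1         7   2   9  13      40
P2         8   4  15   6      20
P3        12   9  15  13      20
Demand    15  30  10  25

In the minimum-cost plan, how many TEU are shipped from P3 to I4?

The minimum-cost plan:
  P1 to I2: 30 × €2 = €60
  P1 to I3: 10 × €9 = €90
  P2 to I4: 20 × €6 = €120
  P3 to I1: 15 × €12 = €180
  P3 to I4: 5 × €13 = €65
Total cost = €515.
So P3→I4 carries 5 TEU.

5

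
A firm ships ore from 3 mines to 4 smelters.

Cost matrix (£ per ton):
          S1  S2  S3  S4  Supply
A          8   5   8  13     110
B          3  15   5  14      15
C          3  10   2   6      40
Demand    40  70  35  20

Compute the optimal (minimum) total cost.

A cheapest plan:
  A→S1: 25 tons
  A→S2: 70 tons
  A→S3: 15 tons
  B→S1: 15 tons
  C→S3: 20 tons
  C→S4: 20 tons
Total cost = £875.
(Supply check: A ships 110; B ships 15; C ships 40.)

875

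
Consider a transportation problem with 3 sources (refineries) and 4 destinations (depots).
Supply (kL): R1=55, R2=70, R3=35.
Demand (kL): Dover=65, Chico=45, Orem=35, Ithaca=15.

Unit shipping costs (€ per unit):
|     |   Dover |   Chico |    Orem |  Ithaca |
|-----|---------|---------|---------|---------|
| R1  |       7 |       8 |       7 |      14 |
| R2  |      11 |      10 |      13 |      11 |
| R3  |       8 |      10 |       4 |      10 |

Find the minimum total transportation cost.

Optimal allocation:
  R1→Dover: 55 kL
  R2→Dover: 10 kL
  R2→Chico: 45 kL
  R2→Ithaca: 15 kL
  R3→Orem: 35 kL
Total cost = €1250.

1250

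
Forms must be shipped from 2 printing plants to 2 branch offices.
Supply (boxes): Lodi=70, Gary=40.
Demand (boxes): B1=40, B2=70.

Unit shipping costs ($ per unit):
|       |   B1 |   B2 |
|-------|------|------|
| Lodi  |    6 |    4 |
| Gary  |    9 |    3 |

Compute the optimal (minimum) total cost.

An optimal shipping plan:
  Lodi to B1: 40 × $6 = $240
  Lodi to B2: 30 × $4 = $120
  Gary to B2: 40 × $3 = $120
Total = 240 + 120 + 120 = $480.

480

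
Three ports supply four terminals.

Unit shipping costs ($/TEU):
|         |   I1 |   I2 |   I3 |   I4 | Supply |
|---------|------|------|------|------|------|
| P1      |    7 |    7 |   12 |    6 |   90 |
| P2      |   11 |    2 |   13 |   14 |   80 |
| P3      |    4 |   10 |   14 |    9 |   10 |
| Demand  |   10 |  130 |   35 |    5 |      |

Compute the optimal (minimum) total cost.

1000

A cheapest plan:
  P1–I2: 50 TEU
  P1–I3: 35 TEU
  P1–I4: 5 TEU
  P2–I2: 80 TEU
  P3–I1: 10 TEU
Total cost = $1000.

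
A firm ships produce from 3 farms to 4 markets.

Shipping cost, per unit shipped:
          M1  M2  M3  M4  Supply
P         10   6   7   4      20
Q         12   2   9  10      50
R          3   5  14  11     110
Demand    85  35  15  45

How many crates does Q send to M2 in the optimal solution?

Optimal shipments:
  P→M4: 20 × 4 = 80
  Q→M2: 35 × 2 = 70
  Q→M3: 15 × 9 = 135
  R→M1: 85 × 3 = 255
  R→M4: 25 × 11 = 275
Total cost = 815.
So Q→M2 carries 35 crates.

35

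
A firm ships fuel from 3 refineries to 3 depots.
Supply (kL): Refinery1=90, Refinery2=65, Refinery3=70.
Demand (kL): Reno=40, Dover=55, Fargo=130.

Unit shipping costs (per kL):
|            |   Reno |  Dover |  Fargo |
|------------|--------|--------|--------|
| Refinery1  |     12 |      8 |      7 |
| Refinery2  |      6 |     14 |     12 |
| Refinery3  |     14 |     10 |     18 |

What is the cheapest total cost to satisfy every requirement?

One minimum-cost allocation:
  Refinery1–Fargo: 90 kL
  Refinery2–Reno: 40 kL
  Refinery2–Fargo: 25 kL
  Refinery3–Dover: 55 kL
  Refinery3–Fargo: 15 kL
Total cost = 1990.

1990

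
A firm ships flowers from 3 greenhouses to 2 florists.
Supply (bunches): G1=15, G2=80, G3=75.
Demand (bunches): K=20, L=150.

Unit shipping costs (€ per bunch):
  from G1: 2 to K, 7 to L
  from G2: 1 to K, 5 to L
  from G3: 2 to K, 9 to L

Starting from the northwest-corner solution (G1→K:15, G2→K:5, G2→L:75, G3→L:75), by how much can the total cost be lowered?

Current plan cost = 15·2 + 5·1 + 75·5 + 75·9 = €1085.
Optimal plan:
  G1->L: 15 × €7 = €105
  G2->L: 80 × €5 = €400
  G3->K: 20 × €2 = €40
  G3->L: 55 × €9 = €495
Optimal cost = €1040.
Saving = 1085 − 1040 = €45.

45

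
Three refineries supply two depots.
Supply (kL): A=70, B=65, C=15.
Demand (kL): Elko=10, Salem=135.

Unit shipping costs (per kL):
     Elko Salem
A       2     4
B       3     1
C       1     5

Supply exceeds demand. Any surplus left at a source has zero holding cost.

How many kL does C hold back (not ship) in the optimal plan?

5

Minimum-cost shipments:
  A–Salem: 70 kL
  B–Salem: 65 kL
  C–Elko: 10 kL
Total cost = 355.
C ships 10 of its 15, leaving 5.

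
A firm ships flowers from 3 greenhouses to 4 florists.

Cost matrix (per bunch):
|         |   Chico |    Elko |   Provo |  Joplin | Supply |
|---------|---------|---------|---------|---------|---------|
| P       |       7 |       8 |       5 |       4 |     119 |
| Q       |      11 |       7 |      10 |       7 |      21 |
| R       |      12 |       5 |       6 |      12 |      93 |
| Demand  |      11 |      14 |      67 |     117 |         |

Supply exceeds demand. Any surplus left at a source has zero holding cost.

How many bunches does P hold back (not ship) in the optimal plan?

An optimal plan:
  P→Chico: 11 × 7 = 77
  P→Joplin: 108 × 4 = 432
  Q→Joplin: 9 × 7 = 63
  R→Elko: 14 × 5 = 70
  R→Provo: 67 × 6 = 402
Total cost = 1044.
P ships 119 of its 119, leaving 0.

0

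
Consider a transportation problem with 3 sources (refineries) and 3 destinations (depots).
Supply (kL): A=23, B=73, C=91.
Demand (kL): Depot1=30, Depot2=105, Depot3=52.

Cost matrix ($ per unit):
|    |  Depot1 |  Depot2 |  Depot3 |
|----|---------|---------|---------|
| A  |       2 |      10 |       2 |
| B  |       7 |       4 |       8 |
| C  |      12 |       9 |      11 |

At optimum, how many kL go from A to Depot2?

0

The minimum-cost plan:
  A to Depot1: 23 × $2 = $46
  B to Depot2: 73 × $4 = $292
  C to Depot1: 7 × $12 = $84
  C to Depot2: 32 × $9 = $288
  C to Depot3: 52 × $11 = $572
Total cost = $1282.
The route A→Depot2 is not used.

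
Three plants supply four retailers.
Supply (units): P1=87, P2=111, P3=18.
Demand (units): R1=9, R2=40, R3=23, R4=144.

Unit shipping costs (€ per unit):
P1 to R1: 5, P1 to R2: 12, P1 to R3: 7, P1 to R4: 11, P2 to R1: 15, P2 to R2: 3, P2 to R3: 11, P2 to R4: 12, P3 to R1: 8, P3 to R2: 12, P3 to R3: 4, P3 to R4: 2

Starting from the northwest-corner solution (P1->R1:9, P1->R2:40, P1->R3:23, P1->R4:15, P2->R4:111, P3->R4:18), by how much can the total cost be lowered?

400

Current plan cost = 9·5 + 40·12 + 23·7 + 15·11 + 111·12 + 18·2 = €2219.
Optimal plan:
  P1 to R1: 9 × €5 = €45
  P1 to R3: 23 × €7 = €161
  P1 to R4: 55 × €11 = €605
  P2 to R2: 40 × €3 = €120
  P2 to R4: 71 × €12 = €852
  P3 to R4: 18 × €2 = €36
Optimal cost = €1819.
Saving = 2219 − 1819 = €400.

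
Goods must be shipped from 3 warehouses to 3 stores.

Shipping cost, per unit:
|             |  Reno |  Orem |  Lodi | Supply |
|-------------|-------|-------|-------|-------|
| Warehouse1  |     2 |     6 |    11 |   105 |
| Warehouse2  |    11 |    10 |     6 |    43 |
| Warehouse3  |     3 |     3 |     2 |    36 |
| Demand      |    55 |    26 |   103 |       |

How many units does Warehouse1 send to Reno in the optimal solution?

Solving gives:
  Warehouse1 to Reno: 55 units
  Warehouse1 to Orem: 26 units
  Warehouse1 to Lodi: 24 units
  Warehouse2 to Lodi: 43 units
  Warehouse3 to Lodi: 36 units
Total cost = 860.
So Warehouse1→Reno carries 55 units.

55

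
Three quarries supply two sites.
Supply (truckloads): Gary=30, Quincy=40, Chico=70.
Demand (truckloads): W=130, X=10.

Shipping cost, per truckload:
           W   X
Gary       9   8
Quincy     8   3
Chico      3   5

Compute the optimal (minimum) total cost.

750

One minimum-cost allocation:
  Gary–W: 30 × 9 = 270
  Quincy–W: 30 × 8 = 240
  Quincy–X: 10 × 3 = 30
  Chico–W: 70 × 3 = 210
Total = 270 + 240 + 30 + 210 = 750.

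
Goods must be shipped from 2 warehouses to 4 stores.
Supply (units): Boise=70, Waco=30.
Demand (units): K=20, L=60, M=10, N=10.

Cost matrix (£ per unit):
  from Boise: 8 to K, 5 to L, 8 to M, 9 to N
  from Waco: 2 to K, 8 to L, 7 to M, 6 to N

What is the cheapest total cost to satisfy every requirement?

One minimum-cost allocation:
  Boise to L: 60 × £5 = £300
  Boise to M: 10 × £8 = £80
  Waco to K: 20 × £2 = £40
  Waco to N: 10 × £6 = £60
Total = 300 + 80 + 40 + 60 = £480.

480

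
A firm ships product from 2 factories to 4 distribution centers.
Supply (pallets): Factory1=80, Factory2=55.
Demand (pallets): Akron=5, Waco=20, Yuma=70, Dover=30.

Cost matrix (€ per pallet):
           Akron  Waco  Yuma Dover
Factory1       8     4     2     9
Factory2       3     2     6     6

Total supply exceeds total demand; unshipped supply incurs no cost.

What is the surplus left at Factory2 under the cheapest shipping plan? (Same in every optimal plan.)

An optimal plan:
  Factory1–Yuma: 70 × €2 = €140
  Factory2–Akron: 5 × €3 = €15
  Factory2–Waco: 20 × €2 = €40
  Factory2–Dover: 30 × €6 = €180
Total cost = €375.
Factory2 ships 55 of its 55, leaving 0.

0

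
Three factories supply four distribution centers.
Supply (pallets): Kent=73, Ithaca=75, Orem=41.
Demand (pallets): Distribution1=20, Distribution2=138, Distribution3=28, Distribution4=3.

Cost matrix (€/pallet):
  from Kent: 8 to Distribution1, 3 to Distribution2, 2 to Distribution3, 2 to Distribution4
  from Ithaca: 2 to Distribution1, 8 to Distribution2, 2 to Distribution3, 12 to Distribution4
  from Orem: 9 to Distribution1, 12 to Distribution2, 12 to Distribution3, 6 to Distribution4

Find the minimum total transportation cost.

A cheapest plan:
  Kent->Distribution2: 73 pallets
  Ithaca->Distribution1: 20 pallets
  Ithaca->Distribution2: 27 pallets
  Ithaca->Distribution3: 28 pallets
  Orem->Distribution2: 38 pallets
  Orem->Distribution4: 3 pallets
Total cost = €1005.

1005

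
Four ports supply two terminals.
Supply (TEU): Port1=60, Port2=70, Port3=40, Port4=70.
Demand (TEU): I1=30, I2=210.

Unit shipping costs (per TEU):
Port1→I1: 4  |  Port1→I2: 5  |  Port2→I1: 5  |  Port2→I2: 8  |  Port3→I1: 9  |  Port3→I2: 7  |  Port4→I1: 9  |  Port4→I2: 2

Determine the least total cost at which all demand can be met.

One minimum-cost allocation:
  Port1→I2: 60 × 5 = 300
  Port2→I1: 30 × 5 = 150
  Port2→I2: 40 × 8 = 320
  Port3→I2: 40 × 7 = 280
  Port4→I2: 70 × 2 = 140
Total = 300 + 150 + 320 + 280 + 140 = 1190.

1190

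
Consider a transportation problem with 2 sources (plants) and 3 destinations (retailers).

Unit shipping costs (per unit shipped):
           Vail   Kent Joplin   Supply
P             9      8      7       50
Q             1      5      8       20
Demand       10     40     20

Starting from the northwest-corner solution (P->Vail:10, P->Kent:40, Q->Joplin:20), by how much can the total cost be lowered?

Current plan cost = 10·9 + 40·8 + 20·8 = 570.
Optimal plan:
  P->Kent: 30 × 8 = 240
  P->Joplin: 20 × 7 = 140
  Q->Vail: 10 × 1 = 10
  Q->Kent: 10 × 5 = 50
Optimal cost = 440.
Saving = 570 − 440 = 130.

130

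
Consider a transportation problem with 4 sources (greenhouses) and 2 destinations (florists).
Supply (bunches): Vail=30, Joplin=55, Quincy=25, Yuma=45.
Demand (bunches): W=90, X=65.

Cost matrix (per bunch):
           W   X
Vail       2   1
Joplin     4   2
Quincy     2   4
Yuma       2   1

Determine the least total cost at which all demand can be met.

300

An optimal shipping plan:
  Vail to W: 30 bunches
  Joplin to X: 55 bunches
  Quincy to W: 25 bunches
  Yuma to W: 35 bunches
  Yuma to X: 10 bunches
Total cost = 300.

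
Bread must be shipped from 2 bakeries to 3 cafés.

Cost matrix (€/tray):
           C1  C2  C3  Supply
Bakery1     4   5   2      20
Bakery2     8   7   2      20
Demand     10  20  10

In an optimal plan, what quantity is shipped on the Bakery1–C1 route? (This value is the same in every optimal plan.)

Solving gives:
  Bakery1→C1: 10 × €4 = €40
  Bakery1→C2: 10 × €5 = €50
  Bakery2→C2: 10 × €7 = €70
  Bakery2→C3: 10 × €2 = €20
Total cost = €180.
So Bakery1→C1 carries 10 trays.

10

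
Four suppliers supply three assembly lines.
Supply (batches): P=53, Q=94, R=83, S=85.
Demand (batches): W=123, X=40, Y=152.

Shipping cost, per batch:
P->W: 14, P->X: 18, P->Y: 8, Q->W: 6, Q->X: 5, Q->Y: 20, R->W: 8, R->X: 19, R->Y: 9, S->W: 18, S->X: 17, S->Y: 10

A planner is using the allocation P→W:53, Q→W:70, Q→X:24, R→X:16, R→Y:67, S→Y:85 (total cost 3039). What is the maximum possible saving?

563

Current plan cost = 53·14 + 70·6 + 24·5 + 16·19 + 67·9 + 85·10 = 3039.
Optimal plan:
  P->Y: 53 batches
  Q->W: 54 batches
  Q->X: 40 batches
  R->W: 69 batches
  R->Y: 14 batches
  S->Y: 85 batches
Optimal cost = 2476.
Saving = 3039 − 2476 = 563.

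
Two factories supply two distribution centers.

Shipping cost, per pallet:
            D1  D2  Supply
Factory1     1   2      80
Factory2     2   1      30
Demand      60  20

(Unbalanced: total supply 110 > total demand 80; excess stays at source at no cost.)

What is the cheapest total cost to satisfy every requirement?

80

One minimum-cost allocation:
  Factory1–D1: 60 × 1 = 60
  Factory2–D2: 20 × 1 = 20
Total = 60 + 20 = 80.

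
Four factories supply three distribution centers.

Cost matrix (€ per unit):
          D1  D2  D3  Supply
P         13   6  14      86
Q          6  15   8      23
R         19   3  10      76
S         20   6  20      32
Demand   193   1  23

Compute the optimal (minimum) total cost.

3117

A cheapest plan:
  P→D1: 86 × €13 = €1118
  Q→D1: 23 × €6 = €138
  R→D1: 52 × €19 = €988
  R→D2: 1 × €3 = €3
  R→D3: 23 × €10 = €230
  S→D1: 32 × €20 = €640
Total = 1118 + 138 + 988 + 3 + 230 + 640 = €3117.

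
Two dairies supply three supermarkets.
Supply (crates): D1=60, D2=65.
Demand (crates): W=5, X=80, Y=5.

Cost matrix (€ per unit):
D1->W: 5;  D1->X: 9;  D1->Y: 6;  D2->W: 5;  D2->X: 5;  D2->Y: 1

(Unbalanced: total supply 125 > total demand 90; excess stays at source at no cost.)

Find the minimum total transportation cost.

Optimal allocation:
  D1–W: 5 × €5 = €25
  D1–X: 20 × €9 = €180
  D2–X: 60 × €5 = €300
  D2–Y: 5 × €1 = €5
Total = 25 + 180 + 300 + 5 = €510.

510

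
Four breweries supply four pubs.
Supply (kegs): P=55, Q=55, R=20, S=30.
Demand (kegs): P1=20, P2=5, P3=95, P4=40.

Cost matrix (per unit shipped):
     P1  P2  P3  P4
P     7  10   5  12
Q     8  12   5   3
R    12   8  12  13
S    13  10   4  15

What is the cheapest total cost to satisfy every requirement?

820

Optimal allocation:
  P→P1: 5 × 7 = 35
  P→P3: 50 × 5 = 250
  Q→P3: 15 × 5 = 75
  Q→P4: 40 × 3 = 120
  R→P1: 15 × 12 = 180
  R→P2: 5 × 8 = 40
  S→P3: 30 × 4 = 120
Total = 35 + 250 + 75 + 120 + 180 + 40 + 120 = 820.
(Supply check: P ships 55; Q ships 55; R ships 20; S ships 30.)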